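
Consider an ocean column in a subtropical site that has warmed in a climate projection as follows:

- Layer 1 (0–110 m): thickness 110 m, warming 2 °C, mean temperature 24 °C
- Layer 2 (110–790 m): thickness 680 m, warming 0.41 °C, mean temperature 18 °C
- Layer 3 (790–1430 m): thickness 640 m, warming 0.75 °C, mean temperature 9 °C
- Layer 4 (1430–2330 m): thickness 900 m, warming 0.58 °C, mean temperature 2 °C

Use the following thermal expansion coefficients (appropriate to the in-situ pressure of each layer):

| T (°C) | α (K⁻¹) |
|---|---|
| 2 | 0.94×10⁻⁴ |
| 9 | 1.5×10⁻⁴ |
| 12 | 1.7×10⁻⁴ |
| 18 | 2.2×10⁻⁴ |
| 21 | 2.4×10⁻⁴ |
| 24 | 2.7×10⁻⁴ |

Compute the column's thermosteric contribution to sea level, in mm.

242 mm of thermosteric rise

Layer 1 at 24 °C → α = 2.7×10⁻⁴ K⁻¹
Layer 2 at 18 °C → α = 2.2×10⁻⁴ K⁻¹
Layer 3 at 9 °C → α = 1.5×10⁻⁴ K⁻¹
Layer 4 at 2 °C → α = 0.94×10⁻⁴ K⁻¹
0–110 m: 2.7×10⁻⁴ × 110 × 2 = 0.05940 m
110–790 m: 680 × 0.41 × 2.2×10⁻⁴ = 0.061336 m
790–1430 m: 1.5×10⁻⁴ × 640 × 0.75 = 0.07200 m
0.94×10⁻⁴ × 0.58 × 900 = 0.049068 m
Δh = 0.05940 + 0.061336 + 0.07200 + 0.049068 = 0.241804 m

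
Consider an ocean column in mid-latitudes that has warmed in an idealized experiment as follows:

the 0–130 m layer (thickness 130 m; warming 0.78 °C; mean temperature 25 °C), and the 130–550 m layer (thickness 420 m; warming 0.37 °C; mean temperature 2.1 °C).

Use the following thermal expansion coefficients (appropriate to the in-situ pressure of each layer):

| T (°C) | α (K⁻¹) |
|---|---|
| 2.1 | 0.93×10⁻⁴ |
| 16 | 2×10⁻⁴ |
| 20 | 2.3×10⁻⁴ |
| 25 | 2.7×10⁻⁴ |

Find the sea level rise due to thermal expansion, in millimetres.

Layer 1 at 25 °C → α = 2.7×10⁻⁴ K⁻¹
Layer 2 at 2.1 °C → α = 0.93×10⁻⁴ K⁻¹
Layer 1: 0.78 × 130 × 2.7×10⁻⁴ = 0.027378 m
130–550 m: 0.93×10⁻⁴ × 0.37 × 420 = 0.0144522 m
Δh = 0.027378 + 0.0144522 = 0.0418302 m

41.8 mm of thermosteric rise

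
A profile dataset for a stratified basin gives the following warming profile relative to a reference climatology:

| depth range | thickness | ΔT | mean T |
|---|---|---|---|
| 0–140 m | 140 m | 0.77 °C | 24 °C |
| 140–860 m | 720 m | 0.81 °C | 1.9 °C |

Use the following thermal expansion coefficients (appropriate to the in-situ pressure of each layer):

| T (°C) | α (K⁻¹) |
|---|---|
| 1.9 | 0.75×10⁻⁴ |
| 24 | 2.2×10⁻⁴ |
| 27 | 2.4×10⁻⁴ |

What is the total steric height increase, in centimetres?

6.75 cm of thermosteric rise

Layer 1 at 24 °C → α = 2.2×10⁻⁴ K⁻¹
Layer 2 at 1.9 °C → α = 0.75×10⁻⁴ K⁻¹
0–140 m: 2.2×10⁻⁴ × 0.77 × 140 = 0.023716 m
Layer 2: 0.81 × 720 × 0.75×10⁻⁴ = 0.04374 m
Δh = 0.023716 + 0.04374 = 0.067456 m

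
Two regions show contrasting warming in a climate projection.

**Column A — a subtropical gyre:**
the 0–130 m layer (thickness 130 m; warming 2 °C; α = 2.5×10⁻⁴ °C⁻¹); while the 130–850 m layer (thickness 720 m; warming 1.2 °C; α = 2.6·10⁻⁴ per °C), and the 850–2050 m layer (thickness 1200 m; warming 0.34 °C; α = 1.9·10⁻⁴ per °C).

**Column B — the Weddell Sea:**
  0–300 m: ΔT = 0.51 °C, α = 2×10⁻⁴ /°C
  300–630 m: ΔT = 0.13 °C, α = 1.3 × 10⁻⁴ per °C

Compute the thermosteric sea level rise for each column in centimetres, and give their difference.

Δh_A ≈ 36.7 cm, Δh_B ≈ 3.62 cm; difference ≈ 33.1 cm

A 2 × 2.5×10⁻⁴ × 130 = 0.06500 m
A 720 × 2.6×10⁻⁴ × 1.2 = 0.22464 m
A 850–2050 m: 1200 × 1.9×10⁻⁴ × 0.34 = 0.07752 m
A total: 0.36716 m
B Layer 1: 0.51 × 300 × 2×10⁻⁴ = 0.03060 m
B 330 × 0.13 × 1.3×10⁻⁴ = 0.005577 m
B total: 0.036177 m
Difference: 0.36716 − 0.036177 = 0.330983 m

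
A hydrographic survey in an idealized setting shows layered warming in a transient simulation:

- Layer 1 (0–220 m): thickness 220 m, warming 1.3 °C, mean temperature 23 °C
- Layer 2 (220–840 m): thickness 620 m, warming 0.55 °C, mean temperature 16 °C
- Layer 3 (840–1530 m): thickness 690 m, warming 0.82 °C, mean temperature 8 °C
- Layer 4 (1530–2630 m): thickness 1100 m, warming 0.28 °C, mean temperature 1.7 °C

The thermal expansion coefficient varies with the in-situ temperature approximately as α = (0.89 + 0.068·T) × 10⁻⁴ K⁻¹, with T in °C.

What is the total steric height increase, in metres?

Layer 1: α = (0.89 + 0.068×23)×10⁻⁴ = 2.454×10⁻⁴ K⁻¹
Layer 2: α = (0.89 + 0.068×16)×10⁻⁴ = 1.978×10⁻⁴ K⁻¹
Layer 3: α = (0.89 + 0.068×8)×10⁻⁴ = 1.434×10⁻⁴ K⁻¹
Layer 4: α = (0.89 + 0.068×1.7)×10⁻⁴ = 1.0056×10⁻⁴ K⁻¹
0–220 m: 1.3 × 2.454×10⁻⁴ × 220 = 0.0701844 m
220–840 m: 1.978×10⁻⁴ × 620 × 0.55 = 0.0674498 m
690 × 0.82 × 1.434×10⁻⁴ = 0.08113572 m
Layer 4: 1.0056×10⁻⁴ × 0.28 × 1100 = 0.03097248 m
Δh = 0.0701844 + 0.0674498 + 0.08113572 + 0.03097248 = 0.2497424 m ≈ 0.250 m

0.250 m of thermosteric rise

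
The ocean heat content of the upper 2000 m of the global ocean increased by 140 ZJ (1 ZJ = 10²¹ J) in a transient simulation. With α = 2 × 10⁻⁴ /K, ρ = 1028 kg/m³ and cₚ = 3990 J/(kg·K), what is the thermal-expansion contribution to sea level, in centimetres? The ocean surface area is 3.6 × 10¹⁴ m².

1.90 cm of thermosteric rise

Per unit area: Q = 140×10²¹ / (3.6×10¹⁴) ≈ 3.889×10⁸ J/m²
Δh = αQ/(ρcₚ) = 2×10⁻⁴ × 3.889×10⁸ / (1028 × 3990) ≈ 0.018963 m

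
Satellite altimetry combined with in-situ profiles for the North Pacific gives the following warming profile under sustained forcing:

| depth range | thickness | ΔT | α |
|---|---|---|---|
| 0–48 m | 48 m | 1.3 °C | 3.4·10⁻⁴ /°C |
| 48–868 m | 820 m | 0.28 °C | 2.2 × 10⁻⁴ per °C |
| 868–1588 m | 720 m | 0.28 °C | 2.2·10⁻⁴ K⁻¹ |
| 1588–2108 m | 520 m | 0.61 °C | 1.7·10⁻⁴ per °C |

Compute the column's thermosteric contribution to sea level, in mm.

170 mm of thermosteric rise

Layer 1: 1.3 × 3.4×10⁻⁴ × 48 = 0.021216 m
820 × 2.2×10⁻⁴ × 0.28 = 0.050512 m
Layer 3: 0.28 × 720 × 2.2×10⁻⁴ = 0.044352 m
520 × 0.61 × 1.7×10⁻⁴ = 0.053924 m
Δh = 0.021216 + 0.050512 + 0.044352 + 0.053924 = 0.170004 m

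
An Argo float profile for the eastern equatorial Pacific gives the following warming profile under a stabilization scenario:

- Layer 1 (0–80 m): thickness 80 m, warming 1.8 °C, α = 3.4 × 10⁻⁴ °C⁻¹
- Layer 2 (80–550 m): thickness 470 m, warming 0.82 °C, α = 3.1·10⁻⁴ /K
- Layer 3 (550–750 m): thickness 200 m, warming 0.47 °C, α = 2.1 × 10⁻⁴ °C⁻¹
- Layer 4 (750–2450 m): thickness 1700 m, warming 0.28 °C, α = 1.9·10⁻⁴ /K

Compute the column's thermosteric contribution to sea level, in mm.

Δh = 280 mm

0–80 m: 80 × 1.8 × 3.4×10⁻⁴ = 0.04896 m
Layer 2: 3.1×10⁻⁴ × 0.82 × 470 = 0.119474 m
Layer 3: 2.1×10⁻⁴ × 0.47 × 200 = 0.01974 m
750–2450 m: 0.28 × 1.9×10⁻⁴ × 1700 = 0.09044 m
Δh = 0.04896 + 0.119474 + 0.01974 + 0.09044 = 0.278614 m ≈ 280 mm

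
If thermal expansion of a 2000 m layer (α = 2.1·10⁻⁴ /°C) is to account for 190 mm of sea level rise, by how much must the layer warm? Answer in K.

ΔT = Δh/(αH) = 0.19 / (2.1×10⁻⁴ × 2000) ≈ 0.4524 K

about 0.45 K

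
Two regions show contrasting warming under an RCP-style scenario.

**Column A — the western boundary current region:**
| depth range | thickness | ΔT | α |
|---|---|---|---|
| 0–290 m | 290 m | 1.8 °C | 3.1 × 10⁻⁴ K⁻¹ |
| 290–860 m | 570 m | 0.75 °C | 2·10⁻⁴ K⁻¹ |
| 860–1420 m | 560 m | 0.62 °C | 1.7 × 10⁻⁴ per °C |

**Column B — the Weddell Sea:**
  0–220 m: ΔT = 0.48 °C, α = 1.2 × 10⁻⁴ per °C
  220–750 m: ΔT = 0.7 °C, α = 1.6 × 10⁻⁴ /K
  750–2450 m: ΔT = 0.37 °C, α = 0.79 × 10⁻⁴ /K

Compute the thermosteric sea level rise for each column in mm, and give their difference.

A: 310 mm; B: 120 mm; difference 180 mm

A 0–290 m: 290 × 3.1×10⁻⁴ × 1.8 = 0.16182 m
A Layer 2: 2×10⁻⁴ × 570 × 0.75 = 0.08550 m
A 1.7×10⁻⁴ × 560 × 0.62 = 0.059024 m
A total: 0.306344 m
B 220 × 1.2×10⁻⁴ × 0.48 = 0.012672 m
B 220–750 m: 530 × 0.7 × 1.6×10⁻⁴ = 0.05936 m
B Layer 3: 0.37 × 0.79×10⁻⁴ × 1700 = 0.049691 m
B total: 0.121723 m
Difference: 0.306344 − 0.121723 = 0.184621 m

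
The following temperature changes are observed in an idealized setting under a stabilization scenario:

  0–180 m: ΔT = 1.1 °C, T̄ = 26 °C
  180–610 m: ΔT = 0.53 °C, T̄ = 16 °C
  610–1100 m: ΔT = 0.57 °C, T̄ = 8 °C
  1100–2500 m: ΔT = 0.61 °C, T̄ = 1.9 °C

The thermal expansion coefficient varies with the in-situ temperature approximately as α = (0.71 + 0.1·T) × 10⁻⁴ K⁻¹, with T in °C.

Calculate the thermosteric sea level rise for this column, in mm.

237 mm of thermosteric rise

Layer 1: α = (0.71 + 0.1×26)×10⁻⁴ = 3.31×10⁻⁴ K⁻¹
Layer 2: α = (0.71 + 0.1×16)×10⁻⁴ = 2.31×10⁻⁴ K⁻¹
Layer 3: α = (0.71 + 0.1×8)×10⁻⁴ = 1.51×10⁻⁴ K⁻¹
Layer 4: α = (0.71 + 0.1×1.9)×10⁻⁴ = 0.9×10⁻⁴ K⁻¹
0–180 m: 180 × 1.1 × 3.31×10⁻⁴ = 0.065538 m
180–610 m: 430 × 2.31×10⁻⁴ × 0.53 = 0.0526449 m
Layer 3: 0.57 × 1.51×10⁻⁴ × 490 = 0.0421743 m
1100–2500 m: 1400 × 0.9×10⁻⁴ × 0.61 = 0.07686 m
Δh = 0.065538 + 0.0526449 + 0.0421743 + 0.07686 = 0.2372172 m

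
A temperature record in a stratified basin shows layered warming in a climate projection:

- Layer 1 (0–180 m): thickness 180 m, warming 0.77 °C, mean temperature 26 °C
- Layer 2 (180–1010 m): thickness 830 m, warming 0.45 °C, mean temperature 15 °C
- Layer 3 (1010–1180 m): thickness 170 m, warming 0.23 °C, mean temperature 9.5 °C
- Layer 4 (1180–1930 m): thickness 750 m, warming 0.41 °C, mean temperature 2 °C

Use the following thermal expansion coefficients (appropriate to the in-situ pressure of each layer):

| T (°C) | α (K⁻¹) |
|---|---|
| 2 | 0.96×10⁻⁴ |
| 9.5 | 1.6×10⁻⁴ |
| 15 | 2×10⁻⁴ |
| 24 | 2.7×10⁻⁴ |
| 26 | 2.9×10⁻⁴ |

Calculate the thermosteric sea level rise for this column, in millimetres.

Δh ≈ 150 mm

Layer 1 at 26 °C → α = 2.9×10⁻⁴ K⁻¹
Layer 2 at 15 °C → α = 2×10⁻⁴ K⁻¹
Layer 3 at 9.5 °C → α = 1.6×10⁻⁴ K⁻¹
Layer 4 at 2 °C → α = 0.96×10⁻⁴ K⁻¹
0.77 × 2.9×10⁻⁴ × 180 = 0.040194 m
Layer 2: 0.45 × 2×10⁻⁴ × 830 = 0.07470 m
0.23 × 170 × 1.6×10⁻⁴ = 0.006256 m
Layer 4: 0.96×10⁻⁴ × 750 × 0.41 = 0.02952 m
Δh = 0.040194 + 0.07470 + 0.006256 + 0.02952 = 0.15067 m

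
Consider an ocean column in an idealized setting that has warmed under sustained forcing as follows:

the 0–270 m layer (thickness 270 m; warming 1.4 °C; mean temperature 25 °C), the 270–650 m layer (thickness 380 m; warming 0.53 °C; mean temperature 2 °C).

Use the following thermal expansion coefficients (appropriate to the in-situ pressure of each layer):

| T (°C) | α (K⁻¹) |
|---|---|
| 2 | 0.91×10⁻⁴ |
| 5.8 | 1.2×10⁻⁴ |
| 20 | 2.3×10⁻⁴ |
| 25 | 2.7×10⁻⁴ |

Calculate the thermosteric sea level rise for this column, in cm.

Layer 1 at 25 °C → α = 2.7×10⁻⁴ K⁻¹
Layer 2 at 2 °C → α = 0.91×10⁻⁴ K⁻¹
0–270 m: 270 × 2.7×10⁻⁴ × 1.4 = 0.10206 m
270–650 m: 0.53 × 0.91×10⁻⁴ × 380 = 0.0183274 m
Δh = 0.10206 + 0.0183274 = 0.1203874 m ≈ 12.0 cm

about 12.0 cm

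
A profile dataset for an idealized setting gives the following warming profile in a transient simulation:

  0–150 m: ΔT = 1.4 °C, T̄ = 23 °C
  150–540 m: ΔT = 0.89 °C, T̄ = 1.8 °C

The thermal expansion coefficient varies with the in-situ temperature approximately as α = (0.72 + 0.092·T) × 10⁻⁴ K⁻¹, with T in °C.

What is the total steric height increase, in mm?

90.3 mm

Layer 1: α = (0.72 + 0.092×23)×10⁻⁴ = 2.836×10⁻⁴ K⁻¹
Layer 2: α = (0.72 + 0.092×1.8)×10⁻⁴ = 0.8856×10⁻⁴ K⁻¹
0–150 m: 2.836×10⁻⁴ × 150 × 1.4 = 0.059556 m
150–540 m: 0.89 × 0.8856×10⁻⁴ × 390 = 0.030739176 m
Δh = 0.059556 + 0.030739176 = 0.090295176 m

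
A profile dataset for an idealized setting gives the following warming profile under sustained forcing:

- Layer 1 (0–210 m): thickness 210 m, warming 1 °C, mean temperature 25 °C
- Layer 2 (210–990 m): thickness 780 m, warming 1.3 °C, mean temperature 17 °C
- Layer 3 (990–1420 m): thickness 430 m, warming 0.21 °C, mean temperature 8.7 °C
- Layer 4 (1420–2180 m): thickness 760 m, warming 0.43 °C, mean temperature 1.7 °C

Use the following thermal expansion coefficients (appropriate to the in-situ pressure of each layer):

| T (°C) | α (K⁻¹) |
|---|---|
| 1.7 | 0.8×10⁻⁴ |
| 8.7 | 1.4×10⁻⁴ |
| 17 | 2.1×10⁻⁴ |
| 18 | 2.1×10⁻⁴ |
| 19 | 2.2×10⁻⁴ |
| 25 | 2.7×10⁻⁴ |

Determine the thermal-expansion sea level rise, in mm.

Layer 1 at 25 °C → α = 2.7×10⁻⁴ K⁻¹
Layer 2 at 17 °C → α = 2.1×10⁻⁴ K⁻¹
Layer 3 at 8.7 °C → α = 1.4×10⁻⁴ K⁻¹
Layer 4 at 1.7 °C → α = 0.8×10⁻⁴ K⁻¹
Layer 1: 210 × 1 × 2.7×10⁻⁴ = 0.05670 m
Layer 2: 2.1×10⁻⁴ × 1.3 × 780 = 0.21294 m
0.21 × 430 × 1.4×10⁻⁴ = 0.012642 m
0.8×10⁻⁴ × 0.43 × 760 = 0.026144 m
Δh = 0.05670 + 0.21294 + 0.012642 + 0.026144 = 0.308426 m

308 mm of thermosteric rise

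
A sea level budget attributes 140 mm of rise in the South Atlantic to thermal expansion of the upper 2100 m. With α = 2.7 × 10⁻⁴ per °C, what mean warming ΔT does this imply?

ΔT ≈ 0.25 K

ΔT = Δh/(αH) = 0.14 / (2.7×10⁻⁴ × 2100) ≈ 0.2469 K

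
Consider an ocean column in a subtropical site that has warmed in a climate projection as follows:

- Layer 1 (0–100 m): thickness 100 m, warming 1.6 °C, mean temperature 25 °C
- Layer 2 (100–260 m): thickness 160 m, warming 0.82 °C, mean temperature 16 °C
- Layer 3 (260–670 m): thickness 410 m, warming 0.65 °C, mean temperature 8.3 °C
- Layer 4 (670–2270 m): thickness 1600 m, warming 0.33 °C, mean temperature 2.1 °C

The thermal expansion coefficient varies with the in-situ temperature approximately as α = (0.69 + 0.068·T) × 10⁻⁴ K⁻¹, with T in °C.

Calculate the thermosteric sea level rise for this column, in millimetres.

139 mm of thermosteric rise

Layer 1: α = (0.69 + 0.068×25)×10⁻⁴ = 2.39×10⁻⁴ K⁻¹
Layer 2: α = (0.69 + 0.068×16)×10⁻⁴ = 1.778×10⁻⁴ K⁻¹
Layer 3: α = (0.69 + 0.068×8.3)×10⁻⁴ = 1.2544×10⁻⁴ K⁻¹
Layer 4: α = (0.69 + 0.068×2.1)×10⁻⁴ = 0.8328×10⁻⁴ K⁻¹
Layer 1: 2.39×10⁻⁴ × 100 × 1.6 = 0.03824 m
Layer 2: 0.82 × 160 × 1.778×10⁻⁴ = 0.02332736 m
410 × 1.2544×10⁻⁴ × 0.65 = 0.03342976 m
670–2270 m: 0.33 × 0.8328×10⁻⁴ × 1600 = 0.04397184 m
Δh = 0.03824 + 0.02332736 + 0.03342976 + 0.04397184 = 0.13896896 m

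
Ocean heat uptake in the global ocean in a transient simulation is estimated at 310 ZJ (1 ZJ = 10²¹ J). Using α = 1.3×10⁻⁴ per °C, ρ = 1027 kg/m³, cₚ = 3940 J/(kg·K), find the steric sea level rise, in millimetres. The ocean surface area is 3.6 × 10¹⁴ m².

28 mm of thermosteric rise

Per unit area: Q = 310×10²¹ / (3.6×10¹⁴) ≈ 8.611×10⁸ J/m²
Δh = αQ/(ρcₚ) = 1.3×10⁻⁴ × 8.611×10⁸ / (1027 × 3940) ≈ 0.027665 m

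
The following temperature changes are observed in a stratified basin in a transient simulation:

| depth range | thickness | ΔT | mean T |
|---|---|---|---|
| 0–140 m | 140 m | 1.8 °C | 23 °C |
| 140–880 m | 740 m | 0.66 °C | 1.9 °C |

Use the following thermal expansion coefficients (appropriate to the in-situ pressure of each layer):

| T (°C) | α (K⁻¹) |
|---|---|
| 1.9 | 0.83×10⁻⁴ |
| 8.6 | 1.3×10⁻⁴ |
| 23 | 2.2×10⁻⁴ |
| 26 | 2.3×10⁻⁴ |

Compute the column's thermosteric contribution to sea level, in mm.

Layer 1 at 23 °C → α = 2.2×10⁻⁴ K⁻¹
Layer 2 at 1.9 °C → α = 0.83×10⁻⁴ K⁻¹
140 × 1.8 × 2.2×10⁻⁴ = 0.05544 m
140–880 m: 0.83×10⁻⁴ × 740 × 0.66 = 0.0405372 m
Δh = 0.05544 + 0.0405372 = 0.0959772 m

Δh = 96.0 mm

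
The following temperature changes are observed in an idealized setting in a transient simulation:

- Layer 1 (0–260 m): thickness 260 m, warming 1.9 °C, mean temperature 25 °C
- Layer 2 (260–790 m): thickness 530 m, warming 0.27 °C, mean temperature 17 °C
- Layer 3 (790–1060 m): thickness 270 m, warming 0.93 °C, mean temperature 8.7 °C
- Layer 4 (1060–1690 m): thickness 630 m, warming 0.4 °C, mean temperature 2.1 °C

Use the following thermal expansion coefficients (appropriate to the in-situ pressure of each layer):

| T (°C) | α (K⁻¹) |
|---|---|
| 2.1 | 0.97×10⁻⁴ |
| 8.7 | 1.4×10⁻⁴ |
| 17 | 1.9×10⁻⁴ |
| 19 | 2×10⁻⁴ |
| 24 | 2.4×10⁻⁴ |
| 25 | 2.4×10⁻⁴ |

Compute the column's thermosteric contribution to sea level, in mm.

205 mm of thermosteric rise

Layer 1 at 25 °C → α = 2.4×10⁻⁴ K⁻¹
Layer 2 at 17 °C → α = 1.9×10⁻⁴ K⁻¹
Layer 3 at 8.7 °C → α = 1.4×10⁻⁴ K⁻¹
Layer 4 at 2.1 °C → α = 0.97×10⁻⁴ K⁻¹
0–260 m: 1.9 × 260 × 2.4×10⁻⁴ = 0.11856 m
260–790 m: 0.27 × 530 × 1.9×10⁻⁴ = 0.027189 m
790–1060 m: 1.4×10⁻⁴ × 0.93 × 270 = 0.035154 m
0.4 × 630 × 0.97×10⁻⁴ = 0.024444 m
Δh = 0.11856 + 0.027189 + 0.035154 + 0.024444 = 0.205347 m ≈ 205 mm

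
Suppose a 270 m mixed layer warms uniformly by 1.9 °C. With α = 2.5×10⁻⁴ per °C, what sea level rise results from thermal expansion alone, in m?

Δh = αΔT·H = 2.5×10⁻⁴ × 1.9 × 270 = 0.12825 m

about 0.128 m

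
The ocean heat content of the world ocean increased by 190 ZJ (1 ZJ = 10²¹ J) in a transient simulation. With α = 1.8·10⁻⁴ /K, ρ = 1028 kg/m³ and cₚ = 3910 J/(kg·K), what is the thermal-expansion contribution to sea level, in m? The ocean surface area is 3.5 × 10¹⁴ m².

Per unit area: Q = 190×10²¹ / (3.5×10¹⁴) ≈ 5.429×10⁸ J/m²
Δh = αQ/(ρcₚ) = 1.8×10⁻⁴ × 5.429×10⁸ / (1028 × 3910) ≈ 0.024312 m

Δh ≈ 0.0243 m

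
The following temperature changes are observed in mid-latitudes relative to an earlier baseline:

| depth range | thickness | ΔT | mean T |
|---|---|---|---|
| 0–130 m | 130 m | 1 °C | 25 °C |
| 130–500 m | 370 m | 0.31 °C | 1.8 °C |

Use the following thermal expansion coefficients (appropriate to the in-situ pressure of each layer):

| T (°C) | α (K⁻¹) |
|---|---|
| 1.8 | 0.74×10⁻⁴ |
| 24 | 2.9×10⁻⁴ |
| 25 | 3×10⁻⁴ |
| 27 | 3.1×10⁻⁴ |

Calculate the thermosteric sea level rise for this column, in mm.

Layer 1 at 25 °C → α = 3×10⁻⁴ K⁻¹
Layer 2 at 1.8 °C → α = 0.74×10⁻⁴ K⁻¹
0–130 m: 3×10⁻⁴ × 1 × 130 = 0.03900 m
Layer 2: 0.74×10⁻⁴ × 370 × 0.31 = 0.0084878 m
Δh = 0.03900 + 0.0084878 = 0.0474878 m

about 47.5 mm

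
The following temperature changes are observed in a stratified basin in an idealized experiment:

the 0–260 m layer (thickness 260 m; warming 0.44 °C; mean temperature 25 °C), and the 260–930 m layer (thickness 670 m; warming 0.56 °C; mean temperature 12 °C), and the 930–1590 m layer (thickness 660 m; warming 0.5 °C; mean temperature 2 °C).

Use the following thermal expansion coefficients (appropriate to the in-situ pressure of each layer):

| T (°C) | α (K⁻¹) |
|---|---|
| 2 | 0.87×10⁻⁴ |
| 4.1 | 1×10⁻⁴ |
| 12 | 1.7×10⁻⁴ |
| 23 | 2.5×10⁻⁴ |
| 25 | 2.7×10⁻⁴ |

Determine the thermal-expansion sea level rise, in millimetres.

123 mm

Layer 1 at 25 °C → α = 2.7×10⁻⁴ K⁻¹
Layer 2 at 12 °C → α = 1.7×10⁻⁴ K⁻¹
Layer 3 at 2 °C → α = 0.87×10⁻⁴ K⁻¹
0–260 m: 260 × 0.44 × 2.7×10⁻⁴ = 0.030888 m
1.7×10⁻⁴ × 670 × 0.56 = 0.063784 m
930–1590 m: 0.87×10⁻⁴ × 0.5 × 660 = 0.02871 m
Δh = 0.030888 + 0.063784 + 0.02871 = 0.123382 m ≈ 123 mm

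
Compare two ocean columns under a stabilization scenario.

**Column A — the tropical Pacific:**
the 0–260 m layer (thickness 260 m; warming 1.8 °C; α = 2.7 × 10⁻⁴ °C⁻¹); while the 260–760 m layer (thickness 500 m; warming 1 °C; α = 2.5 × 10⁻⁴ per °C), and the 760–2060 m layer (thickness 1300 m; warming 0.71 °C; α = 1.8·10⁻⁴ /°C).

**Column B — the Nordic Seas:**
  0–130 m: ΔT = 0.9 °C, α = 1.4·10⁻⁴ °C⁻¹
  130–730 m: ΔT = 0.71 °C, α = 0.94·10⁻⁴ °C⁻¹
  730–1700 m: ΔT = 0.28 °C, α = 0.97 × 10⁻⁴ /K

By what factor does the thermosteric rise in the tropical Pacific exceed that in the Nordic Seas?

a factor of 5.04

A 1.8 × 260 × 2.7×10⁻⁴ = 0.12636 m
A 1 × 2.5×10⁻⁴ × 500 = 0.12500 m
A 0.71 × 1.8×10⁻⁴ × 1300 = 0.16614 m
A total: 0.41750 m
B 1.4×10⁻⁴ × 0.9 × 130 = 0.01638 m
B 600 × 0.71 × 0.94×10⁻⁴ = 0.040044 m
B 730–1700 m: 0.28 × 970 × 0.97×10⁻⁴ = 0.0263452 m
B total: 0.0827692 m
Ratio: 0.41750 / 0.0827692 ≈ 5.044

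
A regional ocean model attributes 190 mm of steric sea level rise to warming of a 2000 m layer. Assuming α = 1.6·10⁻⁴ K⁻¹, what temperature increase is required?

0.594 °C

ΔT = Δh/(αH) = 0.19 / (1.6×10⁻⁴ × 2000) ≈ 0.5938 °C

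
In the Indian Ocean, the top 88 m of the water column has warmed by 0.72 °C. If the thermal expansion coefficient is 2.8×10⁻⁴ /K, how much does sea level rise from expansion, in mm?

17.7 mm of thermosteric rise

Δh = αΔT·H = 2.8×10⁻⁴ × 0.72 × 88 = 0.0177408 m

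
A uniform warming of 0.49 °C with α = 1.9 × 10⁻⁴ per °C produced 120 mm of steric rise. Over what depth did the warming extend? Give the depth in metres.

H = Δh/(αΔT) = 0.12 / (1.9×10⁻⁴ × 0.49) ≈ 1289 m

1300 m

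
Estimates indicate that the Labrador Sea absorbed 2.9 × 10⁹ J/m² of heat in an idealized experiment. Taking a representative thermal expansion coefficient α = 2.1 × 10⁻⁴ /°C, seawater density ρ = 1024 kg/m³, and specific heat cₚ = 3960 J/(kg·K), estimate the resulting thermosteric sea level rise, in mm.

about 150 mm

Δh = αQ/(ρcₚ) = 2.1×10⁻⁴ × 2.9×10⁹ / (1024 × 3960) ≈ 0.15018 m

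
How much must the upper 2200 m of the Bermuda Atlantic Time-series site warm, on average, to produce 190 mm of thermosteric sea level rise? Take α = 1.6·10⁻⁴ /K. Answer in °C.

ΔT = Δh/(αH) = 0.19 / (1.6×10⁻⁴ × 2200) ≈ 0.5398 °C

ΔT ≈ 0.54 °C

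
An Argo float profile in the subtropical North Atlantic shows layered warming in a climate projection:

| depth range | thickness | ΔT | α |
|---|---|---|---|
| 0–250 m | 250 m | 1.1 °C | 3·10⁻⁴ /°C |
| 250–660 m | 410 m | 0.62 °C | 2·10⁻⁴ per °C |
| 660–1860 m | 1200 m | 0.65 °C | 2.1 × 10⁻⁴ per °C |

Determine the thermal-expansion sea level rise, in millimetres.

300 mm of thermosteric rise

Layer 1: 250 × 3×10⁻⁴ × 1.1 = 0.08250 m
Layer 2: 410 × 0.62 × 2×10⁻⁴ = 0.05084 m
660–1860 m: 2.1×10⁻⁴ × 1200 × 0.65 = 0.16380 m
Δh = 0.08250 + 0.05084 + 0.16380 = 0.29714 m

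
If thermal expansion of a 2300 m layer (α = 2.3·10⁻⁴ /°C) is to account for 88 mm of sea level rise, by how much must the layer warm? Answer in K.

ΔT = Δh/(αH) = 0.088 / (2.3×10⁻⁴ × 2300) ≈ 0.1664 K

about 0.166 K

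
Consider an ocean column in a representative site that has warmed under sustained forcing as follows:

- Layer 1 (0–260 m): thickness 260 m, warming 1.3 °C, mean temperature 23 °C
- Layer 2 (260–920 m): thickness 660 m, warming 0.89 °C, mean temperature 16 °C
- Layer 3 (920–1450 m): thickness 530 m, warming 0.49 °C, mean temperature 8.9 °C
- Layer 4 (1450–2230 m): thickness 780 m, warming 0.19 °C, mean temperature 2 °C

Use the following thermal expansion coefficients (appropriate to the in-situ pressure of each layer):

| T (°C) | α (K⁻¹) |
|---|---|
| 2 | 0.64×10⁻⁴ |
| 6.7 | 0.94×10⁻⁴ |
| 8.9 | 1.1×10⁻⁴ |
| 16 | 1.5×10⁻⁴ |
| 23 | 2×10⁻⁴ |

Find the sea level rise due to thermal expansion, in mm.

Layer 1 at 23 °C → α = 2×10⁻⁴ K⁻¹
Layer 2 at 16 °C → α = 1.5×10⁻⁴ K⁻¹
Layer 3 at 8.9 °C → α = 1.1×10⁻⁴ K⁻¹
Layer 4 at 2 °C → α = 0.64×10⁻⁴ K⁻¹
1.3 × 260 × 2×10⁻⁴ = 0.06760 m
660 × 0.89 × 1.5×10⁻⁴ = 0.08811 m
Layer 3: 1.1×10⁻⁴ × 530 × 0.49 = 0.028567 m
780 × 0.19 × 0.64×10⁻⁴ = 0.0094848 m
Δh = 0.06760 + 0.08811 + 0.028567 + 0.0094848 = 0.1937618 m ≈ 190 mm

about 190 mm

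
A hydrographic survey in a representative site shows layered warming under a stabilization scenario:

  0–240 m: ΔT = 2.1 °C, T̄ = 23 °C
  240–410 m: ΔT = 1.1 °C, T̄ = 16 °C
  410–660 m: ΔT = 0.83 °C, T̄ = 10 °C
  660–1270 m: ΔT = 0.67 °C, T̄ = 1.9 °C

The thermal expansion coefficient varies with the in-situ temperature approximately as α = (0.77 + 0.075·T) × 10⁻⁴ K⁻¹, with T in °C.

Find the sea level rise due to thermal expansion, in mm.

Layer 1: α = (0.77 + 0.075×23)×10⁻⁴ = 2.495×10⁻⁴ K⁻¹
Layer 2: α = (0.77 + 0.075×16)×10⁻⁴ = 1.97×10⁻⁴ K⁻¹
Layer 3: α = (0.77 + 0.075×10)×10⁻⁴ = 1.52×10⁻⁴ K⁻¹
Layer 4: α = (0.77 + 0.075×1.9)×10⁻⁴ = 0.9125×10⁻⁴ K⁻¹
Layer 1: 240 × 2.1 × 2.495×10⁻⁴ = 0.125748 m
1.97×10⁻⁴ × 1.1 × 170 = 0.036839 m
Layer 3: 0.83 × 250 × 1.52×10⁻⁴ = 0.03154 m
Layer 4: 0.67 × 610 × 0.9125×10⁻⁴ = 0.037293875 m
Δh = 0.125748 + 0.036839 + 0.03154 + 0.037293875 = 0.231420875 m

Δh ≈ 231 mm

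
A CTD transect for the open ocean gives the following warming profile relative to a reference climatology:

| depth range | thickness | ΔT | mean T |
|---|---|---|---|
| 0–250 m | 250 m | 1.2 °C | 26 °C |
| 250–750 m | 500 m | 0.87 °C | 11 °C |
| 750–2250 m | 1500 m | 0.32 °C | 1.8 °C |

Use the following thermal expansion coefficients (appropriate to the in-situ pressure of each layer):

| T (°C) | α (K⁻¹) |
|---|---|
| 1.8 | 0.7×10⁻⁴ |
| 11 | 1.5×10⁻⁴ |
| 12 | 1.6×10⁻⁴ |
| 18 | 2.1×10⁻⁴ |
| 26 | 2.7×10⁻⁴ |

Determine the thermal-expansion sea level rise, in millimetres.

Layer 1 at 26 °C → α = 2.7×10⁻⁴ K⁻¹
Layer 2 at 11 °C → α = 1.5×10⁻⁴ K⁻¹
Layer 3 at 1.8 °C → α = 0.7×10⁻⁴ K⁻¹
Layer 1: 2.7×10⁻⁴ × 1.2 × 250 = 0.08100 m
0.87 × 1.5×10⁻⁴ × 500 = 0.06525 m
750–2250 m: 1500 × 0.32 × 0.7×10⁻⁴ = 0.03360 m
Δh = 0.08100 + 0.06525 + 0.03360 = 0.17985 m ≈ 180 mm

180 mm of thermosteric rise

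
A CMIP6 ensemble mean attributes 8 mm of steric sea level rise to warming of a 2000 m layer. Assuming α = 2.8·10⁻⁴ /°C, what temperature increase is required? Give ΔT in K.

ΔT ≈ 0.0143 K

ΔT = Δh/(αH) = 0.008 / (2.8×10⁻⁴ × 2000) ≈ 0.01429 K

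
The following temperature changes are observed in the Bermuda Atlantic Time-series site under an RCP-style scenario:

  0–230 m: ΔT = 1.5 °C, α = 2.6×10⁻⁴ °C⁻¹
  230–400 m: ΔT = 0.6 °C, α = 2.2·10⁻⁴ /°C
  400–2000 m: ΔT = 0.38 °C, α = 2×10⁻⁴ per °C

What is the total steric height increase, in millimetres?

1.5 × 2.6×10⁻⁴ × 230 = 0.08970 m
230–400 m: 2.2×10⁻⁴ × 0.6 × 170 = 0.02244 m
400–2000 m: 0.38 × 1600 × 2×10⁻⁴ = 0.12160 m
Δh = 0.08970 + 0.02244 + 0.12160 = 0.23374 m

230 mm of thermosteric rise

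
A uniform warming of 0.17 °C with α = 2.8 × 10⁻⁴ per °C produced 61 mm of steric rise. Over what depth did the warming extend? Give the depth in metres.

about 1280 m

H = Δh/(αΔT) = 0.061 / (2.8×10⁻⁴ × 0.17) ≈ 1282 m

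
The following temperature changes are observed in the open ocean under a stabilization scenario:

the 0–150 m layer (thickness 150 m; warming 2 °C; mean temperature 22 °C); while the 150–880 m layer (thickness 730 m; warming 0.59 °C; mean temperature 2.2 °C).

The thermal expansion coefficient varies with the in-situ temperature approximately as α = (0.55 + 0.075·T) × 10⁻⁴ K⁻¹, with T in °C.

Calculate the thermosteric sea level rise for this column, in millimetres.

Layer 1: α = (0.55 + 0.075×22)×10⁻⁴ = 2.2×10⁻⁴ K⁻¹
Layer 2: α = (0.55 + 0.075×2.2)×10⁻⁴ = 0.715×10⁻⁴ K⁻¹
150 × 2.2×10⁻⁴ × 2 = 0.06600 m
0.59 × 730 × 0.715×10⁻⁴ = 0.03079505 m
Δh = 0.06600 + 0.03079505 = 0.09679505 m

97 mm of thermosteric rise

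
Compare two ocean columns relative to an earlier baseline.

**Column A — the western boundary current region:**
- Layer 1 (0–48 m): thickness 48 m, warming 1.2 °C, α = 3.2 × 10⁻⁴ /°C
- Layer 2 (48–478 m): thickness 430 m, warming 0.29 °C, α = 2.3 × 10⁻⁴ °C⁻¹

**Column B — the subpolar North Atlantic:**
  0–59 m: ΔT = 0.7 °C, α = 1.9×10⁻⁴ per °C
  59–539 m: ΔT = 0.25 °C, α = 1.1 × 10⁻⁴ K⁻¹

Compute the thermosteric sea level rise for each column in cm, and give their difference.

Δh_A ≈ 4.7 cm, Δh_B ≈ 2.1 cm; difference ≈ 2.6 cm

A Layer 1: 1.2 × 48 × 3.2×10⁻⁴ = 0.018432 m
A 2.3×10⁻⁴ × 430 × 0.29 = 0.028681 m
A total: 0.047113 m
B 0.7 × 59 × 1.9×10⁻⁴ = 0.007847 m
B Layer 2: 1.1×10⁻⁴ × 0.25 × 480 = 0.01320 m
B total: 0.021047 m
Difference: 0.047113 − 0.021047 = 0.026066 m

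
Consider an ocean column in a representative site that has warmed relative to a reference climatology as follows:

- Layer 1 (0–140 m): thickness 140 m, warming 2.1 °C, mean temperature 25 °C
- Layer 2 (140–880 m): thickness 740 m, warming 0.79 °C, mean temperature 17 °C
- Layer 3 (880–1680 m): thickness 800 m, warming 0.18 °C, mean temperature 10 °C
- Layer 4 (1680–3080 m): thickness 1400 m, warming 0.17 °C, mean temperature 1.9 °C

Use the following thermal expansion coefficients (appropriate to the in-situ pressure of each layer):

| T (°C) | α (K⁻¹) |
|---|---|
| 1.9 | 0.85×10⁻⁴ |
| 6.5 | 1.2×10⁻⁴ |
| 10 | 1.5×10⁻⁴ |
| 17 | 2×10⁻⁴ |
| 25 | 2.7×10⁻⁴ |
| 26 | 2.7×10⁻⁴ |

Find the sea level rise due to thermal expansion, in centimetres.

Layer 1 at 25 °C → α = 2.7×10⁻⁴ K⁻¹
Layer 2 at 17 °C → α = 2×10⁻⁴ K⁻¹
Layer 3 at 10 °C → α = 1.5×10⁻⁴ K⁻¹
Layer 4 at 1.9 °C → α = 0.85×10⁻⁴ K⁻¹
Layer 1: 2.1 × 140 × 2.7×10⁻⁴ = 0.07938 m
140–880 m: 2×10⁻⁴ × 740 × 0.79 = 0.11692 m
1.5×10⁻⁴ × 0.18 × 800 = 0.02160 m
1400 × 0.17 × 0.85×10⁻⁴ = 0.02023 m
Δh = 0.07938 + 0.11692 + 0.02160 + 0.02023 = 0.23813 m

Δh = 23.8 cm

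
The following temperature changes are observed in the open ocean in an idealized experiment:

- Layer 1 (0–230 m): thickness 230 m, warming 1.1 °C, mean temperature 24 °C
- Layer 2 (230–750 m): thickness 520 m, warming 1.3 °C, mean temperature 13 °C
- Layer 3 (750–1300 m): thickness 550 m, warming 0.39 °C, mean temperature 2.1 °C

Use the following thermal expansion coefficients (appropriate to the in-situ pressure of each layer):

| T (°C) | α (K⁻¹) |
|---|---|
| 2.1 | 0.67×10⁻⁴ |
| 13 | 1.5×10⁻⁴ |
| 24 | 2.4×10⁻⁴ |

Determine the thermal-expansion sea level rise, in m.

0.18 m of thermosteric rise

Layer 1 at 24 °C → α = 2.4×10⁻⁴ K⁻¹
Layer 2 at 13 °C → α = 1.5×10⁻⁴ K⁻¹
Layer 3 at 2.1 °C → α = 0.67×10⁻⁴ K⁻¹
Layer 1: 2.4×10⁻⁴ × 230 × 1.1 = 0.06072 m
1.3 × 520 × 1.5×10⁻⁴ = 0.10140 m
Layer 3: 0.67×10⁻⁴ × 550 × 0.39 = 0.0143715 m
Δh = 0.06072 + 0.10140 + 0.0143715 = 0.1764915 m ≈ 0.18 m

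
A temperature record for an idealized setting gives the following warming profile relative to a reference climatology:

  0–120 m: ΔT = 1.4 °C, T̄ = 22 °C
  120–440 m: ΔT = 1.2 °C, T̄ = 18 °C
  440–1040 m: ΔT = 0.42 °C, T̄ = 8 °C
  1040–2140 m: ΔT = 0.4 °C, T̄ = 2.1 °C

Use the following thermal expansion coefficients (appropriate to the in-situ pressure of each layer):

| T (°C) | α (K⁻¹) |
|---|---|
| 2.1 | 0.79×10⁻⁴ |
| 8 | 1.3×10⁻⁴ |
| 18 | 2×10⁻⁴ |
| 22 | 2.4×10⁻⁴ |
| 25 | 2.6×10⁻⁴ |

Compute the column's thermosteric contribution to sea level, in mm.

Layer 1 at 22 °C → α = 2.4×10⁻⁴ K⁻¹
Layer 2 at 18 °C → α = 2×10⁻⁴ K⁻¹
Layer 3 at 8 °C → α = 1.3×10⁻⁴ K⁻¹
Layer 4 at 2.1 °C → α = 0.79×10⁻⁴ K⁻¹
1.4 × 2.4×10⁻⁴ × 120 = 0.04032 m
Layer 2: 320 × 1.2 × 2×10⁻⁴ = 0.07680 m
600 × 0.42 × 1.3×10⁻⁴ = 0.03276 m
1040–2140 m: 0.4 × 0.79×10⁻⁴ × 1100 = 0.03476 m
Δh = 0.04032 + 0.07680 + 0.03276 + 0.03476 = 0.18464 m ≈ 180 mm

about 180 mm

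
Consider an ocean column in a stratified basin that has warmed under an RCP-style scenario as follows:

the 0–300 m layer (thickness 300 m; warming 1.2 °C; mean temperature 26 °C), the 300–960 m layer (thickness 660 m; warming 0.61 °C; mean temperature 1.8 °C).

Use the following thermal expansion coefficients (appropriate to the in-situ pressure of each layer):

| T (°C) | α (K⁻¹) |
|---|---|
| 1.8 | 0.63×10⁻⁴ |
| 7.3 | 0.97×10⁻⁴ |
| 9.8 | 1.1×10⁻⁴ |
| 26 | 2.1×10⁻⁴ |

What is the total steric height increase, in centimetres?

Δh ≈ 10 cm

Layer 1 at 26 °C → α = 2.1×10⁻⁴ K⁻¹
Layer 2 at 1.8 °C → α = 0.63×10⁻⁴ K⁻¹
300 × 2.1×10⁻⁴ × 1.2 = 0.07560 m
660 × 0.63×10⁻⁴ × 0.61 = 0.0253638 m
Δh = 0.07560 + 0.0253638 = 0.1009638 m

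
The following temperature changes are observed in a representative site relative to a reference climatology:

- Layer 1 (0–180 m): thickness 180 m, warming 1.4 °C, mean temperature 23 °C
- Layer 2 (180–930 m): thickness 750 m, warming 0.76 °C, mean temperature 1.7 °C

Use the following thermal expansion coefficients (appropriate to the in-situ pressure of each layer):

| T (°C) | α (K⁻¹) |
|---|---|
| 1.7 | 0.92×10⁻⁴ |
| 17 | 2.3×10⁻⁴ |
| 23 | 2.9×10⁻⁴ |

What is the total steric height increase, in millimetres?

126 mm

Layer 1 at 23 °C → α = 2.9×10⁻⁴ K⁻¹
Layer 2 at 1.7 °C → α = 0.92×10⁻⁴ K⁻¹
Layer 1: 1.4 × 180 × 2.9×10⁻⁴ = 0.07308 m
Layer 2: 0.76 × 0.92×10⁻⁴ × 750 = 0.05244 m
Δh = 0.07308 + 0.05244 = 0.12552 m ≈ 126 mm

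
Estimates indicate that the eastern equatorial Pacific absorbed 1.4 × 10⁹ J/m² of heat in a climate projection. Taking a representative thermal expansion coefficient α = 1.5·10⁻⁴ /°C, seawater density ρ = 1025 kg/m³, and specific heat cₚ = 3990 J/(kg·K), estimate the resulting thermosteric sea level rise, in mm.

Δh = αQ/(ρcₚ) = 1.5×10⁻⁴ × 1.4×10⁹ / (1025 × 3990) ≈ 0.051348 m

Δh ≈ 51.3 mm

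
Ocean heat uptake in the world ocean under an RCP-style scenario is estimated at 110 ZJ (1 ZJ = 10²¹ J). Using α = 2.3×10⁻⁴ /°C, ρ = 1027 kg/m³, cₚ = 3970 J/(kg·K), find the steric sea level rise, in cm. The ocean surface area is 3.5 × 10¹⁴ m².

about 1.8 cm

Per unit area: Q = 110×10²¹ / (3.5×10¹⁴) ≈ 3.143×10⁸ J/m²
Δh = αQ/(ρcₚ) = 2.3×10⁻⁴ × 3.143×10⁸ / (1027 × 3970) ≈ 0.01773 m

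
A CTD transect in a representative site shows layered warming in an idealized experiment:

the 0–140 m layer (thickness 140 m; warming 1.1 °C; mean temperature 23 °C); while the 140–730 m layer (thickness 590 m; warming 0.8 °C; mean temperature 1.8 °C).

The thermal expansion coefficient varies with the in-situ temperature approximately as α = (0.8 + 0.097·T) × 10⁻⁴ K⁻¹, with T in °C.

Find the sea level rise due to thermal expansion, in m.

Δh ≈ 0.0927 m

Layer 1: α = (0.8 + 0.097×23)×10⁻⁴ = 3.031×10⁻⁴ K⁻¹
Layer 2: α = (0.8 + 0.097×1.8)×10⁻⁴ = 0.9746×10⁻⁴ K⁻¹
1.1 × 140 × 3.031×10⁻⁴ = 0.0466774 m
Layer 2: 0.9746×10⁻⁴ × 0.8 × 590 = 0.04600112 m
Δh = 0.0466774 + 0.04600112 = 0.09267852 m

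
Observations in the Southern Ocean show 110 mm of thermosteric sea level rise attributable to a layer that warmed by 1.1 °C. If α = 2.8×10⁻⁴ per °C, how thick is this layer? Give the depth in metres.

H = Δh/(αΔT) = 0.11 / (2.8×10⁻⁴ × 1.1) ≈ 357.1 m

about 357 m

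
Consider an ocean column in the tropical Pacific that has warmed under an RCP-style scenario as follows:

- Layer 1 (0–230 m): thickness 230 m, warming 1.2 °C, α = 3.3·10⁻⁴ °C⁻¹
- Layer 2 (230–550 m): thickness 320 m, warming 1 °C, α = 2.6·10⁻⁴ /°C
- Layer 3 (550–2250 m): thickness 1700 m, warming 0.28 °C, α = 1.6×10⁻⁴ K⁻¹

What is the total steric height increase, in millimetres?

about 250 mm

Layer 1: 3.3×10⁻⁴ × 230 × 1.2 = 0.09108 m
230–550 m: 2.6×10⁻⁴ × 320 × 1 = 0.08320 m
1700 × 1.6×10⁻⁴ × 0.28 = 0.07616 m
Δh = 0.09108 + 0.08320 + 0.07616 = 0.25044 m ≈ 250 mm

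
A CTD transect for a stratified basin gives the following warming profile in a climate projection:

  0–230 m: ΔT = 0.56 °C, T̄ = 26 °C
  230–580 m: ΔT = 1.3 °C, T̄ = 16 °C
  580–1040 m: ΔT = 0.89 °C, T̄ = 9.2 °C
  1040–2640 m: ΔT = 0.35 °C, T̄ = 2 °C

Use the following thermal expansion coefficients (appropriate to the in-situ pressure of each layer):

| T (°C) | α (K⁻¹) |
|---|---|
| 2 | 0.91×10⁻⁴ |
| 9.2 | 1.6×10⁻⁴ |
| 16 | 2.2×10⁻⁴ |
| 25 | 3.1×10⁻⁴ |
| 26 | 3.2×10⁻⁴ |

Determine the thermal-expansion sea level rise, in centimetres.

Layer 1 at 26 °C → α = 3.2×10⁻⁴ K⁻¹
Layer 2 at 16 °C → α = 2.2×10⁻⁴ K⁻¹
Layer 3 at 9.2 °C → α = 1.6×10⁻⁴ K⁻¹
Layer 4 at 2 °C → α = 0.91×10⁻⁴ K⁻¹
0–230 m: 0.56 × 230 × 3.2×10⁻⁴ = 0.041216 m
2.2×10⁻⁴ × 350 × 1.3 = 0.10010 m
580–1040 m: 1.6×10⁻⁴ × 0.89 × 460 = 0.065504 m
Layer 4: 1600 × 0.35 × 0.91×10⁻⁴ = 0.05096 m
Δh = 0.041216 + 0.10010 + 0.065504 + 0.05096 = 0.25778 m

26 cm of thermosteric rise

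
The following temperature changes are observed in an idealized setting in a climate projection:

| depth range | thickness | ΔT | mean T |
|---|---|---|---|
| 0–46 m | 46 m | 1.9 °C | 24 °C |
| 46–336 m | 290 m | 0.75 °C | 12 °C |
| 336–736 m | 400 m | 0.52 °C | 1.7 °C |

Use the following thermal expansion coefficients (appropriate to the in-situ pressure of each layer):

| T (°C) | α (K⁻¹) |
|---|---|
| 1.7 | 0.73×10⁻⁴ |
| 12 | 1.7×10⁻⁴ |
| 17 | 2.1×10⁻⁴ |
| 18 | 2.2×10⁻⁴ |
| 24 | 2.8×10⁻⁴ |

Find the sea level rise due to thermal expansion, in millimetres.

76.6 mm

Layer 1 at 24 °C → α = 2.8×10⁻⁴ K⁻¹
Layer 2 at 12 °C → α = 1.7×10⁻⁴ K⁻¹
Layer 3 at 1.7 °C → α = 0.73×10⁻⁴ K⁻¹
1.9 × 2.8×10⁻⁴ × 46 = 0.024472 m
Layer 2: 1.7×10⁻⁴ × 290 × 0.75 = 0.036975 m
Layer 3: 0.52 × 400 × 0.73×10⁻⁴ = 0.015184 m
Δh = 0.024472 + 0.036975 + 0.015184 = 0.076631 m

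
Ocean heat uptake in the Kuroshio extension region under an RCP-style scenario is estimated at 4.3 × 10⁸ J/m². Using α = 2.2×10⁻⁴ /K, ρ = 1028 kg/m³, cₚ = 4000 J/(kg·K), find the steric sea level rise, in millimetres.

Δh = αQ/(ρcₚ) = 2.2×10⁻⁴ × 4.3×10⁸ / (1028 × 4000) ≈ 0.023006 m

Δh ≈ 23.0 mm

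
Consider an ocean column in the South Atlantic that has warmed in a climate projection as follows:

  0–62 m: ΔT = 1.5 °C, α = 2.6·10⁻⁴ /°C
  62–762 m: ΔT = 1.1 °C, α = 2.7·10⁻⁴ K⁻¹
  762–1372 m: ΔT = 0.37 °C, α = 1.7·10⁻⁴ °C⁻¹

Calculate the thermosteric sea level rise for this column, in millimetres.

Layer 1: 2.6×10⁻⁴ × 1.5 × 62 = 0.02418 m
2.7×10⁻⁴ × 1.1 × 700 = 0.20790 m
762–1372 m: 610 × 0.37 × 1.7×10⁻⁴ = 0.038369 m
Δh = 0.02418 + 0.20790 + 0.038369 = 0.270449 m

Δh ≈ 270 mm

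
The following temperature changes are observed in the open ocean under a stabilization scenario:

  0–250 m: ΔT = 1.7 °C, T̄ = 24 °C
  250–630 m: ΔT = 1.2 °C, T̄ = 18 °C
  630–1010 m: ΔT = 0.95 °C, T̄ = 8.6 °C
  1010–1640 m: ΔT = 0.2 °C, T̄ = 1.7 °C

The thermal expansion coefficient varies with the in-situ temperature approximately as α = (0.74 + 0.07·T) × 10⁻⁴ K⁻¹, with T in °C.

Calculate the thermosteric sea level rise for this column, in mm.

Δh = 253 mm

Layer 1: α = (0.74 + 0.07×24)×10⁻⁴ = 2.42×10⁻⁴ K⁻¹
Layer 2: α = (0.74 + 0.07×18)×10⁻⁴ = 2×10⁻⁴ K⁻¹
Layer 3: α = (0.74 + 0.07×8.6)×10⁻⁴ = 1.342×10⁻⁴ K⁻¹
Layer 4: α = (0.74 + 0.07×1.7)×10⁻⁴ = 0.859×10⁻⁴ K⁻¹
2.42×10⁻⁴ × 250 × 1.7 = 0.10285 m
250–630 m: 1.2 × 380 × 2×10⁻⁴ = 0.09120 m
630–1010 m: 0.95 × 380 × 1.342×10⁻⁴ = 0.0484462 m
1010–1640 m: 0.2 × 0.859×10⁻⁴ × 630 = 0.0108234 m
Δh = 0.10285 + 0.09120 + 0.0484462 + 0.0108234 = 0.2533196 m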